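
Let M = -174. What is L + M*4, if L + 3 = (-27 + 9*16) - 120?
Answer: -702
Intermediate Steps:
L = -6 (L = -3 + ((-27 + 9*16) - 120) = -3 + ((-27 + 144) - 120) = -3 + (117 - 120) = -3 - 3 = -6)
L + M*4 = -6 - 174*4 = -6 - 696 = -702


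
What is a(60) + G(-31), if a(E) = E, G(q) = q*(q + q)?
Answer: 1982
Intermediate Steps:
G(q) = 2*q² (G(q) = q*(2*q) = 2*q²)
a(60) + G(-31) = 60 + 2*(-31)² = 60 + 2*961 = 60 + 1922 = 1982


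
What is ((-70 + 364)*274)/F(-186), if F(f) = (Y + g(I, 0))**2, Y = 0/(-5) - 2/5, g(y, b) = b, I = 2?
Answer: 503475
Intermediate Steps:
Y = -2/5 (Y = 0*(-1/5) - 2*1/5 = 0 - 2/5 = -2/5 ≈ -0.40000)
F(f) = 4/25 (F(f) = (-2/5 + 0)**2 = (-2/5)**2 = 4/25)
((-70 + 364)*274)/F(-186) = ((-70 + 364)*274)/(4/25) = (294*274)*(25/4) = 80556*(25/4) = 503475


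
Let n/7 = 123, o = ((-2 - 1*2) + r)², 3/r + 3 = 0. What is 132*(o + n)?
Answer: 116952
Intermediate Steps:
r = -1 (r = 3/(-3 + 0) = 3/(-3) = 3*(-⅓) = -1)
o = 25 (o = ((-2 - 1*2) - 1)² = ((-2 - 2) - 1)² = (-4 - 1)² = (-5)² = 25)
n = 861 (n = 7*123 = 861)
132*(o + n) = 132*(25 + 861) = 132*886 = 116952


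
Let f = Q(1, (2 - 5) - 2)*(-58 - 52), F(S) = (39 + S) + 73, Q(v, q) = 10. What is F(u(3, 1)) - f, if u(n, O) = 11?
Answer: 1223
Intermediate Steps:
F(S) = 112 + S
f = -1100 (f = 10*(-58 - 52) = 10*(-110) = -1100)
F(u(3, 1)) - f = (112 + 11) - 1*(-1100) = 123 + 1100 = 1223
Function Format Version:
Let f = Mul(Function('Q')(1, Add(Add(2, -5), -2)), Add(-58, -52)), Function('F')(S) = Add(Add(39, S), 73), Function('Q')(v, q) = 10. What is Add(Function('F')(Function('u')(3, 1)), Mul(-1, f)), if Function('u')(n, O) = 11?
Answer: 1223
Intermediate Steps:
Function('F')(S) = Add(112, S)
f = -1100 (f = Mul(10, Add(-58, -52)) = Mul(10, -110) = -1100)
Add(Function('F')(Function('u')(3, 1)), Mul(-1, f)) = Add(Add(112, 11), Mul(-1, -1100)) = Add(123, 1100) = 1223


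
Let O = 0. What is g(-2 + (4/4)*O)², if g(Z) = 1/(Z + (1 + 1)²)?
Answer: ¼ ≈ 0.25000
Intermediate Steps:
g(Z) = 1/(4 + Z) (g(Z) = 1/(Z + 2²) = 1/(Z + 4) = 1/(4 + Z))
g(-2 + (4/4)*O)² = (1/(4 + (-2 + (4/4)*0)))² = (1/(4 + (-2 + (4*(¼))*0)))² = (1/(4 + (-2 + 1*0)))² = (1/(4 + (-2 + 0)))² = (1/(4 - 2))² = (1/2)² = (½)² = ¼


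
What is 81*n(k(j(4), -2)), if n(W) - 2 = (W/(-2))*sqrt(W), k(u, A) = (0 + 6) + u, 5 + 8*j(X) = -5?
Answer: 162 - 1539*sqrt(19)/16 ≈ -257.27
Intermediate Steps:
j(X) = -5/4 (j(X) = -5/8 + (1/8)*(-5) = -5/8 - 5/8 = -5/4)
k(u, A) = 6 + u
n(W) = 2 - W**(3/2)/2 (n(W) = 2 + (W/(-2))*sqrt(W) = 2 + (W*(-1/2))*sqrt(W) = 2 + (-W/2)*sqrt(W) = 2 - W**(3/2)/2)
81*n(k(j(4), -2)) = 81*(2 - (6 - 5/4)**(3/2)/2) = 81*(2 - 19*sqrt(19)/16) = 162 - 1539*sqrt(19)/16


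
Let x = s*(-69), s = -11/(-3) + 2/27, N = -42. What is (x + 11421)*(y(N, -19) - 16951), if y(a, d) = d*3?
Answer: -1708725728/9 ≈ -1.8986e+8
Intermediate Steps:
y(a, d) = 3*d
s = 101/27 (s = -11*(-⅓) + 2*(1/27) = 11/3 + 2/27 = 101/27 ≈ 3.7407)
x = -2323/9 (x = (101/27)*(-69) = -2323/9 ≈ -258.11)
(x + 11421)*(y(N, -19) - 16951) = (-2323/9 + 11421)*(3*(-19) - 16951) = 100466*(-57 - 16951)/9 = (100466/9)*(-17008) = -1708725728/9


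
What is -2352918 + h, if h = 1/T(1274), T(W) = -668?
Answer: -1571749225/668 ≈ -2.3529e+6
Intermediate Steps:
h = -1/668 (h = 1/(-668) = -1/668 ≈ -0.0014970)
-2352918 + h = -2352918 - 1/668 = -1571749225/668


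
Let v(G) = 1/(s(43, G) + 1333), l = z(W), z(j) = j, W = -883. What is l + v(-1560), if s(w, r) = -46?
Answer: -1136420/1287 ≈ -883.00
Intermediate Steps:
l = -883
v(G) = 1/1287 (v(G) = 1/(-46 + 1333) = 1/1287)
l + v(-1560) = -883 + 1/1287 = -1136420/1287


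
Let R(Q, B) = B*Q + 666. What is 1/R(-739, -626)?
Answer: 1/463280 ≈ 2.1585e-6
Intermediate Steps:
R(Q, B) = 666 + B*Q
1/R(-739, -626) = 1/(666 - 626*(-739)) = 1/(666 + 462614) = 1/463280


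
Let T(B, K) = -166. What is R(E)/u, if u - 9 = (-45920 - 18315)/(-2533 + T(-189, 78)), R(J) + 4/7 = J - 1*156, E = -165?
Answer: -6075449/619682 ≈ -9.8041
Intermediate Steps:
R(J) = -1096/7 + J (R(J) = -4/7 + (J - 1*156) = -4/7 + (J - 156) = -4/7 + (-156 + J) = -1096/7 + J)
u = 88526/2699 (u = 9 + (-45920 - 18315)/(-2533 - 166) = 9 - 64235/(-2699) = 9 - 64235*(-1/2699) = 9 + 64235/2699 = 88526/2699 ≈ 32.800)
R(E)/u = (-1096/7 - 165)/(88526/2699) = -2251/7*2699/88526 = -6075449/619682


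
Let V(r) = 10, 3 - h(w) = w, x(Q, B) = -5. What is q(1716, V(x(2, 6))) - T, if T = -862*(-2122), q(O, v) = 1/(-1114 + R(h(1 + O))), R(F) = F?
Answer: -5172875793/2828 ≈ -1.8292e+6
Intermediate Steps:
h(w) = 3 - w
q(O, v) = 1/(-1112 - O) (q(O, v) = 1/(-1114 + (3 - (1 + O))) = 1/(-1114 + (3 + (-1 - O))) = 1/(-1114 + (2 - O)) = 1/(-1112 - O))
T = 1829164
q(1716, V(x(2, 6))) - T = -1/(1112 + 1716) - 1*1829164 = -1/2828 - 1829164 = -5172875793/2828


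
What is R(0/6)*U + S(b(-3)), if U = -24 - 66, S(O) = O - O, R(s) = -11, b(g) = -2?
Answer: 990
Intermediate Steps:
S(O) = 0
U = -90
R(0/6)*U + S(b(-3)) = -11*(-90) + 0 = 990 + 0 = 990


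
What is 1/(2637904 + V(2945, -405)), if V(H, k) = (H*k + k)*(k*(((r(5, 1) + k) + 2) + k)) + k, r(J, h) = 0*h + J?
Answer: -1/388021135451 ≈ -2.5772e-12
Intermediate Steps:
r(J, h) = J (r(J, h) = 0 + J = J)
V(H, k) = k + k*(7 + 2*k)*(k + H*k) (V(H, k) = (H*k + k)*(k*(((5 + k) + 2) + k)) + k = (k + H*k)*(k*((7 + k) + k)) + k = (k + H*k)*(k*(7 + 2*k)) + k = k*(7 + 2*k)*(k + H*k) + k = k + k*(7 + 2*k)*(k + H*k))
1/(2637904 + V(2945, -405)) = 1/(2637904 - 405*(1 + 2*(-405)**2 + 7*(-405) + 2*2945*(-405)**2 + 7*2945*(-405))) = 1/(2637904 - 405*(1 + 2*164025 - 2835 + 2*2945*164025 - 8349075)) = 1/(2637904 - 405*(1 + 328050 - 2835 + 966107250 - 8349075)) = 1/(2637904 - 405*958083391) = 1/(2637904 - 388023773355) = 1/(-388021135451) = -1/388021135451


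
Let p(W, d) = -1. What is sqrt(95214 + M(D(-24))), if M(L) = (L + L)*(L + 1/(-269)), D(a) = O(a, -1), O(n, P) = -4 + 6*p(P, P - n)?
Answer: sqrt(6904257834)/269 ≈ 308.89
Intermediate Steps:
O(n, P) = -10 (O(n, P) = -4 + 6*(-1) = -4 - 6 = -10)
D(a) = -10
M(L) = 2*L*(-1/269 + L) (M(L) = (2*L)*(L - 1/269) = (2*L)*(-1/269 + L) = 2*L*(-1/269 + L))
sqrt(95214 + M(D(-24))) = sqrt(95214 + (2/269)*(-10)*(-1 + 269*(-10))) = sqrt(95214 + (2/269)*(-10)*(-1 - 2690)) = sqrt(95214 + (2/269)*(-10)*(-2691)) = sqrt(95214 + 53820/269) = sqrt(25666386/269) = sqrt(6904257834)/269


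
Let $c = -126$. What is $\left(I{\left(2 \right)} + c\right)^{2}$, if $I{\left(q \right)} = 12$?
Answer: $12996$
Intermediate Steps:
$\left(I{\left(2 \right)} + c\right)^{2} = \left(12 - 126\right)^{2} = \left(-114\right)^{2} = 12996$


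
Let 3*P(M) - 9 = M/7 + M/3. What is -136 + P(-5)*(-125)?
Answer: -25943/63 ≈ -411.79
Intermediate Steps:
P(M) = 3 + 10*M/63 (P(M) = 3 + (M/7 + M/3)/3 = 3 + (10*M/21)/3 = 3 + 10*M/63)
-136 + P(-5)*(-125) = -136 + (3 + (10/63)*(-5))*(-125) = -136 + (3 - 50/63)*(-125) = -136 + (139/63)*(-125) = -136 - 17375/63 = -25943/63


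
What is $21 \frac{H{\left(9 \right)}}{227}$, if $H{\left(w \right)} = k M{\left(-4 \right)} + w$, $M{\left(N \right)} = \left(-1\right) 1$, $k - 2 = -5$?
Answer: $\frac{252}{227} \approx 1.1101$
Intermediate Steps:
$k = -3$ ($k = 2 - 5 = -3$)
$M{\left(N \right)} = -1$
$H{\left(w \right)} = 3 + w$ ($H{\left(w \right)} = \left(-3\right) \left(-1\right) + w = 3 + w$)
$21 \frac{H{\left(9 \right)}}{227} = 21 \frac{3 + 9}{227} = 21 \cdot 12 \cdot \frac{1}{227} = 21 \cdot \frac{12}{227} = \frac{252}{227}$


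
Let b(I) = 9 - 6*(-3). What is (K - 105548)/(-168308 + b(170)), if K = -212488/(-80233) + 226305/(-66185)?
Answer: 112097462160265/178721863554101 ≈ 0.62722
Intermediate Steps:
b(I) = 27 (b(I) = 9 + 18 = 27)
K = -818722157/1062044221 (K = -212488*(-1/80233) + 226305*(-1/66185) = 212488/80233 - 45261/13237 = -818722157/1062044221 ≈ -0.77089)
(K - 105548)/(-168308 + b(170)) = (-818722157/1062044221 - 105548)/(-168308 + 27) = -112097462160265/1062044221/(-168281) = -112097462160265/1062044221*(-1/168281) = 112097462160265/178721863554101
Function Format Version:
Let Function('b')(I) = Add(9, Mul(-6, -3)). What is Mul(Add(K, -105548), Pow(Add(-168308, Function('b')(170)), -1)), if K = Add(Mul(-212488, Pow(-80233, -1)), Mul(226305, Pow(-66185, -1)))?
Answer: Rational(112097462160265, 178721863554101) ≈ 0.62722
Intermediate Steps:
Function('b')(I) = 27 (Function('b')(I) = Add(9, 18) = 27)
K = Rational(-818722157, 1062044221) (K = Add(Mul(-212488, Rational(-1, 80233)), Mul(226305, Rational(-1, 66185))) = Add(Rational(212488, 80233), Rational(-45261, 13237)) = Rational(-818722157, 1062044221) ≈ -0.77089)
Mul(Add(K, -105548), Pow(Add(-168308, Function('b')(170)), -1)) = Mul(Add(Rational(-818722157, 1062044221), -105548), Pow(Add(-168308, 27), -1)) = Mul(Rational(-112097462160265, 1062044221), Pow(-168281, -1)) = Mul(Rational(-112097462160265, 1062044221), Rational(-1, 168281)) = Rational(112097462160265, 178721863554101)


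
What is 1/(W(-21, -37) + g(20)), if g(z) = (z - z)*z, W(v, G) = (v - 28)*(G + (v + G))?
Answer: 1/4655 ≈ 0.00021482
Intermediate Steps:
W(v, G) = (-28 + v)*(v + 2*G) (W(v, G) = (-28 + v)*(G + (G + v)) = (-28 + v)*(v + 2*G))
g(z) = 0 (g(z) = 0*z = 0)
1/(W(-21, -37) + g(20)) = 1/(((-21)² - 56*(-37) - 28*(-21) + 2*(-37)*(-21)) + 0) = 1/((441 + 2072 + 588 + 1554) + 0) = 1/(4655 + 0) = 1/4655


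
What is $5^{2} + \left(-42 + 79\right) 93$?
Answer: $3466$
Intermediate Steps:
$5^{2} + \left(-42 + 79\right) 93 = 25 + 37 \cdot 93 = 25 + 3441 = 3466$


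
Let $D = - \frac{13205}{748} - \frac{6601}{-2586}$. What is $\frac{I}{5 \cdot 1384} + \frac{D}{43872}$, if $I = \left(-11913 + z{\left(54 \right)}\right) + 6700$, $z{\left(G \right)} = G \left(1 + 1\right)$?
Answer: $- \frac{5417836566239}{7340635488384} \approx -0.73806$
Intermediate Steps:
$z{\left(G \right)} = 2 G$ ($z{\left(G \right)} = G 2 = 2 G$)
$D = - \frac{14605291}{967164}$ ($D = \left(-13205\right) \frac{1}{748} - - \frac{6601}{2586} = - \frac{13205}{748} + \frac{6601}{2586} = - \frac{14605291}{967164} \approx -15.101$)
$I = -5105$ ($I = \left(-11913 + 2 \cdot 54\right) + 6700 = \left(-11913 + 108\right) + 6700 = -11805 + 6700 = -5105$)
$\frac{I}{5 \cdot 1384} + \frac{D}{43872} = - \frac{5105}{5 \cdot 1384} - \frac{14605291}{967164 \cdot 43872} = - \frac{5105}{6920} - \frac{14605291}{42431419008} = \left(-5105\right) \frac{1}{6920} - \frac{14605291}{42431419008} = - \frac{1021}{1384} - \frac{14605291}{42431419008} = - \frac{5417836566239}{7340635488384}$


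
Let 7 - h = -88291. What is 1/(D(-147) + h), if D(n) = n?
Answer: 1/88151 ≈ 1.1344e-5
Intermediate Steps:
h = 88298 (h = 7 - 1*(-88291) = 7 + 88291 = 88298)
1/(D(-147) + h) = 1/(-147 + 88298) = 1/88151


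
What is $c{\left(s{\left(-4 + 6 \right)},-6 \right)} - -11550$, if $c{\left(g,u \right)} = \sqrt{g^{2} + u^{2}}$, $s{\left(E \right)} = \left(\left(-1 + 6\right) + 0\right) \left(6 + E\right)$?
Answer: $11550 + 2 \sqrt{409} \approx 11590.0$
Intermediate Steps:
$s{\left(E \right)} = 30 + 5 E$ ($s{\left(E \right)} = \left(5 + 0\right) \left(6 + E\right) = 5 \left(6 + E\right) = 30 + 5 E$)
$c{\left(s{\left(-4 + 6 \right)},-6 \right)} - -11550 = \sqrt{\left(30 + 5 \left(-4 + 6\right)\right)^{2} + \left(-6\right)^{2}} - -11550 = \sqrt{\left(30 + 5 \cdot 2\right)^{2} + 36} + 11550 = \sqrt{\left(30 + 10\right)^{2} + 36} + 11550 = \sqrt{40^{2} + 36} + 11550 = \sqrt{1600 + 36} + 11550 = \sqrt{1636} + 11550 = 2 \sqrt{409} + 11550 = 11550 + 2 \sqrt{409}$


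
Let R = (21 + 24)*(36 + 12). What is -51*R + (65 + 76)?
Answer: -110019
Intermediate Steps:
R = 2160 (R = 45*48 = 2160)
-51*R + (65 + 76) = -51*2160 + (65 + 76) = -110160 + 141 = -110019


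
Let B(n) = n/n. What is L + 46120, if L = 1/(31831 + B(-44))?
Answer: 1468091841/31832 ≈ 46120.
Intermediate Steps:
B(n) = 1
L = 1/31832 (L = 1/(31831 + 1) = 1/31832 ≈ 3.1415e-5)
L + 46120 = 1/31832 + 46120 = 1468091841/31832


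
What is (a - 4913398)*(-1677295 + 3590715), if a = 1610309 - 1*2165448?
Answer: -10463608066540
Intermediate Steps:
a = -555139 (a = 1610309 - 2165448 = -555139)
(a - 4913398)*(-1677295 + 3590715) = (-555139 - 4913398)*(-1677295 + 3590715) = -5468537*1913420 = -10463608066540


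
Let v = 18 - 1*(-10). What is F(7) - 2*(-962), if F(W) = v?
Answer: 1952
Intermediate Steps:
v = 28 (v = 18 + 10 = 28)
F(W) = 28
F(7) - 2*(-962) = 28 - 2*(-962) = 28 + 1924 = 1952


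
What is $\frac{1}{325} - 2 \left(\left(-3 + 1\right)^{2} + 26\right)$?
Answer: $- \frac{19499}{325} \approx -59.997$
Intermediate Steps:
$\frac{1}{325} - 2 \left(\left(-3 + 1\right)^{2} + 26\right) = \frac{1}{325} - 2 \left(\left(-2\right)^{2} + 26\right) = \frac{1}{325} - 2 \left(4 + 26\right) = \frac{1}{325} - 2 \cdot 30 = \frac{1}{325} - 60 = - \frac{19499}{325}$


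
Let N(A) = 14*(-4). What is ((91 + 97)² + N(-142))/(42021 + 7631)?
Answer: 8822/12413 ≈ 0.71071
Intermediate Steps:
N(A) = -56
((91 + 97)² + N(-142))/(42021 + 7631) = ((91 + 97)² - 56)/(42021 + 7631) = (188² - 56)/49652 = (35344 - 56)*(1/49652) = 35288*(1/49652) = 8822/12413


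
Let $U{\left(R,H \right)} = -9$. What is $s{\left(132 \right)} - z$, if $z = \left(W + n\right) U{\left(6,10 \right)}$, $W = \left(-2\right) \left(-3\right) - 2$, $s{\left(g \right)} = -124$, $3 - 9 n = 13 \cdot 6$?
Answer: $-163$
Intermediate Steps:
$n = - \frac{25}{3}$ ($n = \frac{1}{3} - \frac{13 \cdot 6}{9} = \frac{1}{3} - \frac{26}{3} = - \frac{25}{3} \approx -8.3333$)
$W = 4$ ($W = 6 - 2 = 4$)
$z = 39$ ($z = \left(4 - \frac{25}{3}\right) \left(-9\right) = \left(- \frac{13}{3}\right) \left(-9\right) = 39$)
$s{\left(132 \right)} - z = -124 - 39 = -163$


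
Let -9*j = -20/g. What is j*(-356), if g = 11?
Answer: -7120/99 ≈ -71.919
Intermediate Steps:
j = 20/99 (j = -(-20)/(9*11) = -⅑*(-20/11) = 20/99 ≈ 0.20202)
j*(-356) = (20/99)*(-356) = -7120/99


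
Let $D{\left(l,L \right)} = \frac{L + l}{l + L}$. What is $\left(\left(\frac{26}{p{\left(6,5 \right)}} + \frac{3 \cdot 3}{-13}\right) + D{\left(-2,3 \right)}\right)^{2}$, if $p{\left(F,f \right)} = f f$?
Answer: $\frac{191844}{105625} \approx 1.8163$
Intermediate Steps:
$D{\left(l,L \right)} = 1$ ($D{\left(l,L \right)} = \frac{L + l}{L + l} = 1$)
$p{\left(F,f \right)} = f^{2}$
$\left(\left(\frac{26}{p{\left(6,5 \right)}} + \frac{3 \cdot 3}{-13}\right) + D{\left(-2,3 \right)}\right)^{2} = \left(\left(\frac{26}{5^{2}} + \frac{3 \cdot 3}{-13}\right) + 1\right)^{2} = \left(\left(\frac{26}{25} + 9 \left(- \frac{1}{13}\right)\right) + 1\right)^{2} = \left(\left(26 \cdot \frac{1}{25} - \frac{9}{13}\right) + 1\right)^{2} = \left(\left(\frac{26}{25} - \frac{9}{13}\right) + 1\right)^{2} = \left(\frac{113}{325} + 1\right)^{2} = \left(\frac{438}{325}\right)^{2} = \frac{191844}{105625}$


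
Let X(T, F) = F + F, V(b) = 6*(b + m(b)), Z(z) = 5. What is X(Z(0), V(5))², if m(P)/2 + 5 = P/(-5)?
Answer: 7056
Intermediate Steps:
m(P) = -10 - 2*P/5 (m(P) = -10 + 2*(P/(-5)) = -10 + 2*(P*(-⅕)) = -10 + 2*(-P/5) = -10 - 2*P/5)
V(b) = -60 + 18*b/5 (V(b) = 6*(b + (-10 - 2*b/5)) = 6*(-10 + 3*b/5) = -60 + 18*b/5)
X(T, F) = 2*F
X(Z(0), V(5))² = (2*(-60 + (18/5)*5))² = (2*(-60 + 18))² = (2*(-42))² = (-84)² = 7056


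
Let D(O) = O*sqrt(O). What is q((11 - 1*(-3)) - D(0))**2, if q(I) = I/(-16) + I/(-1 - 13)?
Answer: 225/64 ≈ 3.5156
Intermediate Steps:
D(O) = O**(3/2)
q(I) = -15*I/112 (q(I) = I*(-1/16) + I/(-14) = -I/16 + I*(-1/14) = -I/16 - I/14 = -15*I/112)
q((11 - 1*(-3)) - D(0))**2 = (-15*((11 - 1*(-3)) - 0**(3/2))/112)**2 = (-15*((11 + 3) - 1*0)/112)**2 = (-15*(14 + 0)/112)**2 = (-15/112*14)**2 = (-15/8)**2 = 225/64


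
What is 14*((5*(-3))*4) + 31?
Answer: -809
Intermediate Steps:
14*((5*(-3))*4) + 31 = 14*(-15*4) + 31 = 14*(-60) + 31 = -840 + 31 = -809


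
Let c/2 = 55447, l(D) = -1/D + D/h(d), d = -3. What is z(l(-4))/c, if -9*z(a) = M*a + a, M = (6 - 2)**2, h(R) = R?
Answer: -323/11976552 ≈ -2.6969e-5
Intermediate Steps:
l(D) = -1/D - D/3 (l(D) = -1/D + D/(-3) = -1/D + D*(-1/3) = -1/D - D/3)
c = 110894 (c = 2*55447 = 110894)
M = 16 (M = 4**2 = 16)
z(a) = -17*a/9 (z(a) = -(16*a + a)/9 = -17*a/9)
z(l(-4))/c = -17*(-1/(-4) - 1/3*(-4))/9/110894 = -17*(-1*(-1/4) + 4/3)/9*(1/110894) = -17*(1/4 + 4/3)/9*(1/110894) = -17/9*19/12*(1/110894) = -323/108*1/110894 = -323/11976552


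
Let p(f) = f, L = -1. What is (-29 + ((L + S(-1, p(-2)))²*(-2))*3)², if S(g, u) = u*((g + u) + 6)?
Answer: 104329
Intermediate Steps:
S(g, u) = u*(6 + g + u)
(-29 + ((L + S(-1, p(-2)))²*(-2))*3)² = (-29 + ((-1 - 2*(6 - 1 - 2))²*(-2))*3)² = (-29 + ((-1 - 2*3)²*(-2))*3)² = (-29 + ((-1 - 6)²*(-2))*3)² = (-29 + ((-7)²*(-2))*3)² = (-29 + (49*(-2))*3)² = (-29 - 98*3)² = (-29 - 294)² = (-323)² = 104329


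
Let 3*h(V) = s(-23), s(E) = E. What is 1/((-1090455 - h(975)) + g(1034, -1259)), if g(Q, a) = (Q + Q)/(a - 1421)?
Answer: -2010/2191800691 ≈ -9.1705e-7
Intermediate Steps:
g(Q, a) = 2*Q/(-1421 + a) (g(Q, a) = (2*Q)/(-1421 + a) = 2*Q/(-1421 + a))
h(V) = -23/3 (h(V) = (1/3)*(-23) = -23/3)
1/((-1090455 - h(975)) + g(1034, -1259)) = 1/((-1090455 - 1*(-23/3)) + 2*1034/(-1421 - 1259)) = 1/((-1090455 + 23/3) + 2*1034/(-2680)) = 1/(-3271342/3 + 2*1034*(-1/2680)) = 1/(-3271342/3 - 517/670) = 1/(-2191800691/2010) = -2010/2191800691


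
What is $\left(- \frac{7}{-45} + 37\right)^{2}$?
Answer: $\frac{2795584}{2025} \approx 1380.5$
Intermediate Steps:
$\left(- \frac{7}{-45} + 37\right)^{2} = \left(\left(-7\right) \left(- \frac{1}{45}\right) + 37\right)^{2} = \left(\frac{7}{45} + 37\right)^{2} = \left(\frac{1672}{45}\right)^{2} = \frac{2795584}{2025}$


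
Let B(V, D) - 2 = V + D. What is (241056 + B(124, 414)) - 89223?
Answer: 152373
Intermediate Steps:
B(V, D) = 2 + D + V (B(V, D) = 2 + (V + D) = 2 + (D + V) = 2 + D + V)
(241056 + B(124, 414)) - 89223 = (241056 + (2 + 414 + 124)) - 89223 = (241056 + 540) - 89223 = 241596 - 89223 = 152373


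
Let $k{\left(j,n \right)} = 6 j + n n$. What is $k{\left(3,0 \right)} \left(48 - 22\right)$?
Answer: $468$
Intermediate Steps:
$k{\left(j,n \right)} = n^{2} + 6 j$ ($k{\left(j,n \right)} = 6 j + n^{2} = n^{2} + 6 j$)
$k{\left(3,0 \right)} \left(48 - 22\right) = \left(0^{2} + 6 \cdot 3\right) \left(48 - 22\right) = \left(0 + 18\right) 26 = 18 \cdot 26 = 468$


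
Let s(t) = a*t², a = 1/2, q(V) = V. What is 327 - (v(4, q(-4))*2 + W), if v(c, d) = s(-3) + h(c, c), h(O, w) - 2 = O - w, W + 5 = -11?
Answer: 330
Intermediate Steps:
W = -16 (W = -5 - 11 = -16)
a = ½ ≈ 0.50000
h(O, w) = 2 + O - w (h(O, w) = 2 + (O - w) = 2 + O - w)
s(t) = t²/2
v(c, d) = 13/2 (v(c, d) = (½)*(-3)² + (2 + c - c) = (½)*9 + 2 = 9/2 + 2 = 13/2)
327 - (v(4, q(-4))*2 + W) = 327 - ((13/2)*2 - 16) = 327 - (13 - 16) = 327 - 1*(-3) = 327 + 3 = 330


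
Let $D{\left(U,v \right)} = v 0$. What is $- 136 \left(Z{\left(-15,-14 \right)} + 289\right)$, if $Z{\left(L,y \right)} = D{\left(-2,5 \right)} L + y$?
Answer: $-37400$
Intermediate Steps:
$D{\left(U,v \right)} = 0$
$Z{\left(L,y \right)} = y$ ($Z{\left(L,y \right)} = 0 L + y = 0 + y = y$)
$- 136 \left(Z{\left(-15,-14 \right)} + 289\right) = - 136 \left(-14 + 289\right) = \left(-136\right) 275 = -37400$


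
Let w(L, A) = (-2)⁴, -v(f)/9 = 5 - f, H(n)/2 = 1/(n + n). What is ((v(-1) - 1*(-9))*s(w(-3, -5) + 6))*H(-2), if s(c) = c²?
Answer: 10890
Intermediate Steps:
H(n) = 1/n (H(n) = 2/(n + n) = 2/((2*n)) = 2*(1/(2*n)) = 1/n)
v(f) = -45 + 9*f (v(f) = -9*(5 - f) = -45 + 9*f)
w(L, A) = 16
((v(-1) - 1*(-9))*s(w(-3, -5) + 6))*H(-2) = (((-45 + 9*(-1)) - 1*(-9))*(16 + 6)²)/(-2) = (((-45 - 9) + 9)*22²)*(-½) = ((-54 + 9)*484)*(-½) = -45*484*(-½) = -21780*(-½) = 10890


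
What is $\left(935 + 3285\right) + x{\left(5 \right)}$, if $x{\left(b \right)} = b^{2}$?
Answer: $4245$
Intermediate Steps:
$\left(935 + 3285\right) + x{\left(5 \right)} = \left(935 + 3285\right) + 5^{2} = 4220 + 25 = 4245$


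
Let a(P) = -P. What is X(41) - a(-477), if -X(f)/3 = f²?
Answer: -5520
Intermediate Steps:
X(f) = -3*f²
X(41) - a(-477) = -3*41² - (-1)*(-477) = -3*1681 - 1*477 = -5043 - 477 = -5520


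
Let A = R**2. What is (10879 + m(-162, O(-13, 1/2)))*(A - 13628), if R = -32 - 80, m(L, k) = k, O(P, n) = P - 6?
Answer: -11772240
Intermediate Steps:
O(P, n) = -6 + P
R = -112
A = 12544 (A = (-112)**2 = 12544)
(10879 + m(-162, O(-13, 1/2)))*(A - 13628) = (10879 + (-6 - 13))*(12544 - 13628) = (10879 - 19)*(-1084) = 10860*(-1084) = -11772240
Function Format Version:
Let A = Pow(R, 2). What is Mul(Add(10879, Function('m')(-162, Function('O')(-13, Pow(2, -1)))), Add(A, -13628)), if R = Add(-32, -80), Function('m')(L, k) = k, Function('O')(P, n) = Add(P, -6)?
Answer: -11772240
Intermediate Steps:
Function('O')(P, n) = Add(-6, P)
R = -112
A = 12544 (A = Pow(-112, 2) = 12544)
Mul(Add(10879, Function('m')(-162, Function('O')(-13, Pow(2, -1)))), Add(A, -13628)) = Mul(Add(10879, Add(-6, -13)), Add(12544, -13628)) = Mul(Add(10879, -19), -1084) = Mul(10860, -1084) = -11772240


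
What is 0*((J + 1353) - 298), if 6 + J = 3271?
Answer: 0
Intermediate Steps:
J = 3265 (J = -6 + 3271 = 3265)
0*((J + 1353) - 298) = 0*((3265 + 1353) - 298) = 0*(4618 - 298) = 0*4320 = 0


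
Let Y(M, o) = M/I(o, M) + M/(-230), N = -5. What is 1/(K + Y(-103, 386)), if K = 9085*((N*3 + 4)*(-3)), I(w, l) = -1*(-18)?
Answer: 1035/310292716 ≈ 3.3356e-6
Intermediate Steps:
I(w, l) = 18
Y(M, o) = 53*M/1035 (Y(M, o) = M/18 + M/(-230) = M*(1/18) + M*(-1/230) = M/18 - M/230 = 53*M/1035)
K = 299805 (K = 9085*((-5*3 + 4)*(-3)) = 9085*((-15 + 4)*(-3)) = 9085*(-11*(-3)) = 9085*33 = 299805)
1/(K + Y(-103, 386)) = 1/(299805 + (53/1035)*(-103)) = 1/(299805 - 5459/1035) = 1/(310292716/1035) = 1035/310292716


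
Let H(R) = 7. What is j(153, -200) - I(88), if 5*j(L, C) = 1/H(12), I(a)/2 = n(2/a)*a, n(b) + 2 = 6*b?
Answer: 11481/35 ≈ 328.03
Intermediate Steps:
n(b) = -2 + 6*b
I(a) = 2*a*(-2 + 12/a) (I(a) = 2*((-2 + 6*(2/a))*a) = 2*((-2 + 12/a)*a) = 2*(a*(-2 + 12/a)) = 2*a*(-2 + 12/a))
j(L, C) = 1/35 (j(L, C) = (1/5)/7 = (1/5)*(1/7) = 1/35)
j(153, -200) - I(88) = 1/35 - (24 - 4*88) = 1/35 - (24 - 352) = 1/35 - 1*(-328) = 1/35 + 328 = 11481/35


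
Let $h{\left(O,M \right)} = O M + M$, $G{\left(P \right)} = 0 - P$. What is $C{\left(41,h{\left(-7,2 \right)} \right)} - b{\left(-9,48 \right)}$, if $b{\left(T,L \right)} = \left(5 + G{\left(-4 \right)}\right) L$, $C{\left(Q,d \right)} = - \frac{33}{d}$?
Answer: $- \frac{1717}{4} \approx -429.25$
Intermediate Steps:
$G{\left(P \right)} = - P$
$h{\left(O,M \right)} = M + M O$ ($h{\left(O,M \right)} = M O + M = M + M O$)
$b{\left(T,L \right)} = 9 L$ ($b{\left(T,L \right)} = \left(5 - -4\right) L = \left(5 + 4\right) L = 9 L$)
$C{\left(41,h{\left(-7,2 \right)} \right)} - b{\left(-9,48 \right)} = - \frac{33}{2 \left(1 - 7\right)} - 9 \cdot 48 = - \frac{33}{2 \left(-6\right)} - 432 = - \frac{33}{-12} - 432 = \left(-33\right) \left(- \frac{1}{12}\right) - 432 = \frac{11}{4} - 432 = - \frac{1717}{4}$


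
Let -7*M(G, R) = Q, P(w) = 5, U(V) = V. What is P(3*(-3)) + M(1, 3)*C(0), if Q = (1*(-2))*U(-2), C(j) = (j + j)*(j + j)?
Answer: 5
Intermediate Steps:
C(j) = 4*j² (C(j) = (2*j)*(2*j) = 4*j²)
Q = 4 (Q = (1*(-2))*(-2) = -2*(-2) = 4)
M(G, R) = -4/7 (M(G, R) = -⅐*4 = -4/7)
P(3*(-3)) + M(1, 3)*C(0) = 5 - 16*0²/7 = 5 - 16*0/7 = 5 - 4/7*0 = 5 + 0 = 5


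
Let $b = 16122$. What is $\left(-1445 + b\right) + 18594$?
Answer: $33271$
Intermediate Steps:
$\left(-1445 + b\right) + 18594 = \left(-1445 + 16122\right) + 18594 = 14677 + 18594 = 33271$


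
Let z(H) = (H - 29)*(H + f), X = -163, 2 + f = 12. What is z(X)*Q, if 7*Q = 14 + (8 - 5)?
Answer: 499392/7 ≈ 71342.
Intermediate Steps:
f = 10 (f = -2 + 12 = 10)
z(H) = (-29 + H)*(10 + H) (z(H) = (H - 29)*(H + 10) = (-29 + H)*(10 + H))
Q = 17/7 (Q = (14 + (8 - 5))/7 = (14 + 3)/7 = (⅐)*17 = 17/7 ≈ 2.4286)
z(X)*Q = (-290 + (-163)² - 19*(-163))*(17/7) = (-290 + 26569 + 3097)*(17/7) = 29376*(17/7) = 499392/7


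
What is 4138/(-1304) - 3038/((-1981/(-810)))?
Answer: -229789607/184516 ≈ -1245.4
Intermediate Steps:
4138/(-1304) - 3038/((-1981/(-810))) = 4138*(-1/1304) - 3038/((-1981*(-1/810))) = -2069/652 - 3038/1981/810 = -2069/652 - 3038*810/1981 = -2069/652 - 351540/283 = -229789607/184516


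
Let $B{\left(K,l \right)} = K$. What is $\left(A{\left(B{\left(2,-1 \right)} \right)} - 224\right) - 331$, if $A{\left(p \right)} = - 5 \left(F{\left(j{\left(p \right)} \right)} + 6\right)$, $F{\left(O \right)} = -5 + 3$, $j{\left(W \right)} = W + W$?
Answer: $-575$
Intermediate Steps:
$j{\left(W \right)} = 2 W$
$F{\left(O \right)} = -2$
$A{\left(p \right)} = -20$ ($A{\left(p \right)} = - 5 \left(-2 + 6\right) = \left(-5\right) 4 = -20$)
$\left(A{\left(B{\left(2,-1 \right)} \right)} - 224\right) - 331 = \left(-20 - 224\right) - 331 = -244 - 331 = -575$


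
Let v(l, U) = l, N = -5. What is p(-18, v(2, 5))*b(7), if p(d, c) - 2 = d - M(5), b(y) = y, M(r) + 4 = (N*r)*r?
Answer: 791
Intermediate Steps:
M(r) = -4 - 5*r² (M(r) = -4 + (-5*r)*r = -4 - 5*r²)
p(d, c) = 131 + d (p(d, c) = 2 + (d - (-4 - 5*5²)) = 2 + (d - (-4 - 5*25)) = 2 + (d - (-4 - 125)) = 2 + (d - 1*(-129)) = 2 + (d + 129) = 2 + (129 + d) = 131 + d)
p(-18, v(2, 5))*b(7) = (131 - 18)*7 = 113*7 = 791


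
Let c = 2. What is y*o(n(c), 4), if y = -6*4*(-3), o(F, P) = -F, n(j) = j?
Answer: -144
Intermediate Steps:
y = 72 (y = -24*(-3) = 72)
y*o(n(c), 4) = 72*(-1*2) = 72*(-2) = -144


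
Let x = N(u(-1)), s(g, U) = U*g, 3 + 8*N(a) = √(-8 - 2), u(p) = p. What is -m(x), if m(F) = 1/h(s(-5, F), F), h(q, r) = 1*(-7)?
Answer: ⅐ ≈ 0.14286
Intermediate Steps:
N(a) = -3/8 + I*√10/8 (N(a) = -3/8 + √(-8 - 2)/8 = -3/8 + √(-10)/8 = -3/8 + (I*√10)/8 = -3/8 + I*√10/8)
h(q, r) = -7
x = -3/8 + I*√10/8 ≈ -0.375 + 0.39528*I
m(F) = -⅐ (m(F) = 1/(-7) = -⅐)
-m(x) = -1*(-⅐) = ⅐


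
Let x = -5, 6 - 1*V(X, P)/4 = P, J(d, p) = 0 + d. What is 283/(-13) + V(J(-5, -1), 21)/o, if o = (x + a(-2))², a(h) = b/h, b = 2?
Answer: -914/39 ≈ -23.436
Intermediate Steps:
J(d, p) = d
a(h) = 2/h
V(X, P) = 24 - 4*P
o = 36 (o = (-5 + 2/(-2))² = (-5 + 2*(-½))² = (-5 - 1)² = (-6)² = 36)
283/(-13) + V(J(-5, -1), 21)/o = 283/(-13) + (24 - 4*21)/36 = 283*(-1/13) + (24 - 84)*(1/36) = -283/13 - 60*1/36 = -283/13 - 5/3 = -914/39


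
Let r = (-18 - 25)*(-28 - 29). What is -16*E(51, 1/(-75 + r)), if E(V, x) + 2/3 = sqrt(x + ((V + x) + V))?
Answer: 32/3 - 56*sqrt(81609)/99 ≈ -150.93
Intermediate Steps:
r = 2451 (r = -43*(-57) = 2451)
E(V, x) = -2/3 + sqrt(2*V + 2*x) (E(V, x) = -2/3 + sqrt(x + ((V + x) + V)) = -2/3 + sqrt(x + (x + 2*V)) = -2/3 + sqrt(2*V + 2*x))
-16*E(51, 1/(-75 + r)) = -16*(-2/3 + sqrt(2*51 + 2/(-75 + 2451))) = -16*(-2/3 + sqrt(102 + 2/2376)) = -16*(-2/3 + sqrt(102 + 2*(1/2376))) = -16*(-2/3 + sqrt(102 + 1/1188)) = -16*(-2/3 + sqrt(121177/1188)) = -16*(-2/3 + 7*sqrt(81609)/198) = 32/3 - 56*sqrt(81609)/99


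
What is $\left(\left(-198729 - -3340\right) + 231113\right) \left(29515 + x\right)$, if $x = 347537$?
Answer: $13469805648$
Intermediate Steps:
$\left(\left(-198729 - -3340\right) + 231113\right) \left(29515 + x\right) = \left(\left(-198729 - -3340\right) + 231113\right) \left(29515 + 347537\right) = \left(\left(-198729 + 3340\right) + 231113\right) 377052 = \left(-195389 + 231113\right) 377052 = 35724 \cdot 377052 = 13469805648$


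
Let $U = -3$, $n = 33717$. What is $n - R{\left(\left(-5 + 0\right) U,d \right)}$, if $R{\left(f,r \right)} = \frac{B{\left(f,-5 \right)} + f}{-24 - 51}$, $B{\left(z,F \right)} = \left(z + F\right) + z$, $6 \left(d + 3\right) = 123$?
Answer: $\frac{505763}{15} \approx 33718.0$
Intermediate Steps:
$d = \frac{35}{2}$ ($d = -3 + \frac{1}{6} \cdot 123 = -3 + \frac{41}{2} = \frac{35}{2} \approx 17.5$)
$B{\left(z,F \right)} = F + 2 z$ ($B{\left(z,F \right)} = \left(F + z\right) + z = F + 2 z$)
$R{\left(f,r \right)} = \frac{1}{15} - \frac{f}{25}$ ($R{\left(f,r \right)} = \frac{\left(-5 + 2 f\right) + f}{-24 - 51} = \frac{-5 + 3 f}{-75} = \left(-5 + 3 f\right) \left(- \frac{1}{75}\right) = \frac{1}{15} - \frac{f}{25}$)
$n - R{\left(\left(-5 + 0\right) U,d \right)} = 33717 - \left(\frac{1}{15} - \frac{\left(-5 + 0\right) \left(-3\right)}{25}\right) = 33717 - \left(\frac{1}{15} - \frac{\left(-5\right) \left(-3\right)}{25}\right) = 33717 - \left(\frac{1}{15} - \frac{3}{5}\right) = 33717 - - \frac{8}{15} = 33717 + \frac{8}{15} = \frac{505763}{15}$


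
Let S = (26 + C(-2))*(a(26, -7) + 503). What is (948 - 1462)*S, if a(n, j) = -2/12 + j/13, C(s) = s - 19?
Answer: -50345015/39 ≈ -1.2909e+6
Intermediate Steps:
C(s) = -19 + s
a(n, j) = -1/6 + j/13 (a(n, j) = -2*1/12 + j*(1/13) = -1/6 + j/13)
S = 195895/78 (S = (26 + (-19 - 2))*((-1/6 + (1/13)*(-7)) + 503) = (26 - 21)*((-1/6 - 7/13) + 503) = 5*(-55/78 + 503) = 5*(39179/78) = 195895/78 ≈ 2511.5)
(948 - 1462)*S = (948 - 1462)*(195895/78) = -514*195895/78 = -50345015/39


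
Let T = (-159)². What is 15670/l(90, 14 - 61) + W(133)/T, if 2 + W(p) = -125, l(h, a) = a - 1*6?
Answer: -7474717/25281 ≈ -295.67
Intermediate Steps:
l(h, a) = -6 + a (l(h, a) = a - 6 = -6 + a)
W(p) = -127 (W(p) = -2 - 125 = -127)
T = 25281
15670/l(90, 14 - 61) + W(133)/T = 15670/(-6 + (14 - 61)) - 127/25281 = 15670/(-6 - 47) - 127*1/25281 = 15670/(-53) - 127/25281 = 15670*(-1/53) - 127/25281 = -15670/53 - 127/25281 = -7474717/25281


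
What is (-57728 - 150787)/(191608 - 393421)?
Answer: 69505/67271 ≈ 1.0332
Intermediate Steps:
(-57728 - 150787)/(191608 - 393421) = -208515/(-201813) = -208515*(-1/201813) = 69505/67271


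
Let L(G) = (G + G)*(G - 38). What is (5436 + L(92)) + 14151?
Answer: 29523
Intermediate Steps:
L(G) = 2*G*(-38 + G) (L(G) = (2*G)*(-38 + G) = 2*G*(-38 + G))
(5436 + L(92)) + 14151 = (5436 + 2*92*(-38 + 92)) + 14151 = (5436 + 2*92*54) + 14151 = (5436 + 9936) + 14151 = 15372 + 14151 = 29523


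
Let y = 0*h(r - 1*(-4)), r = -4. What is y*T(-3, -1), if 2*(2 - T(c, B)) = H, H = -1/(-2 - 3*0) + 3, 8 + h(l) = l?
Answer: 0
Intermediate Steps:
h(l) = -8 + l
H = 7/2 (H = -1/(-2 + 0) + 3 = -1/(-2) + 3 = -1*(-½) + 3 = ½ + 3 = 7/2 ≈ 3.5000)
T(c, B) = ¼ (T(c, B) = 2 - ½*7/2 = 2 - 7/4 = ¼)
y = 0 (y = 0*(-8 + (-4 - 1*(-4))) = 0*(-8 + (-4 + 4)) = 0*(-8 + 0) = 0*(-8) = 0)
y*T(-3, -1) = 0*(¼) = 0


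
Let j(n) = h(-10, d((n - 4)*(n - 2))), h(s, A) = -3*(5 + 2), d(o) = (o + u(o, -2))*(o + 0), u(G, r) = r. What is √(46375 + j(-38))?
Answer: 7*√946 ≈ 215.30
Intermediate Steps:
d(o) = o*(-2 + o) (d(o) = (o - 2)*(o + 0) = (-2 + o)*o = o*(-2 + o))
h(s, A) = -21 (h(s, A) = -3*7 = -21)
j(n) = -21
√(46375 + j(-38)) = √(46375 - 21) = √46354 = 7*√946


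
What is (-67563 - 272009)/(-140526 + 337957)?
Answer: -339572/197431 ≈ -1.7200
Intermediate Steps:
(-67563 - 272009)/(-140526 + 337957) = -339572/197431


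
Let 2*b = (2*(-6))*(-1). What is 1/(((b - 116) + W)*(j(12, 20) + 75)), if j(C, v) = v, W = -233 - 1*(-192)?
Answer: -1/14345 ≈ -6.9711e-5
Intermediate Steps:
b = 6 (b = ((2*(-6))*(-1))/2 = (-12*(-1))/2 = (1/2)*12 = 6)
W = -41 (W = -233 + 192 = -41)
1/(((b - 116) + W)*(j(12, 20) + 75)) = 1/(((6 - 116) - 41)*(20 + 75)) = 1/((-110 - 41)*95) = 1/(-151*95) = 1/(-14345) = -1/14345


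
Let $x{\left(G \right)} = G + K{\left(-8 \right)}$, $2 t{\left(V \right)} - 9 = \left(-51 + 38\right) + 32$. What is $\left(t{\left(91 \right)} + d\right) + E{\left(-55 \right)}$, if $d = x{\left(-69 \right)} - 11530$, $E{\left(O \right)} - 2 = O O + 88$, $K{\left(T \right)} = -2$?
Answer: $-8472$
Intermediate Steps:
$E{\left(O \right)} = 90 + O^{2}$ ($E{\left(O \right)} = 2 + \left(O O + 88\right) = 2 + \left(O^{2} + 88\right) = 2 + \left(88 + O^{2}\right) = 90 + O^{2}$)
$t{\left(V \right)} = 14$ ($t{\left(V \right)} = \frac{9}{2} + \frac{\left(-51 + 38\right) + 32}{2} = \frac{9}{2} + \frac{-13 + 32}{2} = \frac{9}{2} + \frac{1}{2} \cdot 19 = \frac{9}{2} + \frac{19}{2} = 14$)
$x{\left(G \right)} = -2 + G$ ($x{\left(G \right)} = G - 2 = -2 + G$)
$d = -11601$ ($d = \left(-2 - 69\right) - 11530 = -71 - 11530 = -11601$)
$\left(t{\left(91 \right)} + d\right) + E{\left(-55 \right)} = \left(14 - 11601\right) + \left(90 + \left(-55\right)^{2}\right) = -11587 + \left(90 + 3025\right) = -11587 + 3115 = -8472$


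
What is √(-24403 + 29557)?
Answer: √5154 ≈ 71.791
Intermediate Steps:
√(-24403 + 29557) = √5154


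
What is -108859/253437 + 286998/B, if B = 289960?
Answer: 895025141/1597534620 ≈ 0.56025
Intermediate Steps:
-108859/253437 + 286998/B = -108859/253437 + 286998/289960 = -108859*1/253437 + 286998*(1/289960) = -4733/11019 + 143499/144980 = 895025141/1597534620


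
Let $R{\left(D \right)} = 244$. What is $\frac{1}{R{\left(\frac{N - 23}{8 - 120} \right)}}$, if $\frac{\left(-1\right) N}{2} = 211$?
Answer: $\frac{1}{244} \approx 0.0040984$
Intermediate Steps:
$N = -422$ ($N = \left(-2\right) 211 = -422$)
$\frac{1}{R{\left(\frac{N - 23}{8 - 120} \right)}} = \frac{1}{244}$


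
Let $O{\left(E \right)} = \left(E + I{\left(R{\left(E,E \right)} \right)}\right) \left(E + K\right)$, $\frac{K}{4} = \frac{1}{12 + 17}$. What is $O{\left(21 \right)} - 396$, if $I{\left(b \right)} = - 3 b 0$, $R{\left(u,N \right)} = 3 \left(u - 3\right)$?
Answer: $\frac{1389}{29} \approx 47.897$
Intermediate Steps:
$K = \frac{4}{29}$ ($K = \frac{4}{12 + 17} = \frac{4}{29} \approx 0.13793$)
$R{\left(u,N \right)} = -9 + 3 u$ ($R{\left(u,N \right)} = 3 \left(-3 + u\right) = -9 + 3 u$)
$I{\left(b \right)} = 0$
$O{\left(E \right)} = E \left(\frac{4}{29} + E\right)$ ($O{\left(E \right)} = \left(E + 0\right) \left(E + \frac{4}{29}\right) = E \left(\frac{4}{29} + E\right)$)
$O{\left(21 \right)} - 396 = \frac{1}{29} \cdot 21 \left(4 + 29 \cdot 21\right) - 396 = \frac{1}{29} \cdot 21 \left(4 + 609\right) - 396 = \frac{1}{29} \cdot 21 \cdot 613 - 396 = \frac{12873}{29} - 396 = \frac{1389}{29}$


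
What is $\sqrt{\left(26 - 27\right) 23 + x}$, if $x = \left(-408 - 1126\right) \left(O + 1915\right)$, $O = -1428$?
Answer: $3 i \sqrt{83009} \approx 864.34 i$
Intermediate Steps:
$x = -747058$ ($x = \left(-408 - 1126\right) \left(-1428 + 1915\right) = \left(-1534\right) 487 = -747058$)
$\sqrt{\left(26 - 27\right) 23 + x} = \sqrt{\left(26 - 27\right) 23 - 747058} = \sqrt{\left(-1\right) 23 - 747058} = \sqrt{-23 - 747058} = \sqrt{-747081} = 3 i \sqrt{83009}$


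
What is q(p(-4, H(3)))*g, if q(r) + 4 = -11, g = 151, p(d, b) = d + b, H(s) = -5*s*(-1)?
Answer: -2265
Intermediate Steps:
H(s) = 5*s
p(d, b) = b + d
q(r) = -15 (q(r) = -4 - 11 = -15)
q(p(-4, H(3)))*g = -15*151 = -2265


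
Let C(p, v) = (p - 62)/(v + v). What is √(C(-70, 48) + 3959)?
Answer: √63322/4 ≈ 62.910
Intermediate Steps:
C(p, v) = (-62 + p)/(2*v) (C(p, v) = (-62 + p)/((2*v)) = (-62 + p)*(1/(2*v)) = (-62 + p)/(2*v))
√(C(-70, 48) + 3959) = √((½)*(-62 - 70)/48 + 3959) = √((½)*(1/48)*(-132) + 3959) = √(-11/8 + 3959) = √(31661/8) = √63322/4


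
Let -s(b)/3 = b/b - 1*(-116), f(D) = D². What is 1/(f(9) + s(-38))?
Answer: -1/270 ≈ -0.0037037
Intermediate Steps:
s(b) = -351 (s(b) = -3*(b/b - 1*(-116)) = -3*(1 + 116) = -3*117 = -351)
1/(f(9) + s(-38)) = 1/(9² - 351) = 1/(81 - 351) = 1/(-270) = -1/270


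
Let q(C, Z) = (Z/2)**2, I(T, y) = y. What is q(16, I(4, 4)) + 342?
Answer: 346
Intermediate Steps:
q(C, Z) = Z**2/4 (q(C, Z) = (Z*(1/2))**2 = (Z/2)**2 = Z**2/4)
q(16, I(4, 4)) + 342 = (1/4)*4**2 + 342 = (1/4)*16 + 342 = 4 + 342 = 346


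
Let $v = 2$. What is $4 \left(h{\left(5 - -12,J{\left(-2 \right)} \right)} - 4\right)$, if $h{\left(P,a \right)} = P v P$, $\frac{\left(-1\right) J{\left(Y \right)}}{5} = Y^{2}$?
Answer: $2296$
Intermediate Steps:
$J{\left(Y \right)} = - 5 Y^{2}$
$h{\left(P,a \right)} = 2 P^{2}$ ($h{\left(P,a \right)} = P 2 P = 2 P P = 2 P^{2}$)
$4 \left(h{\left(5 - -12,J{\left(-2 \right)} \right)} - 4\right) = 4 \left(2 \left(5 - -12\right)^{2} - 4\right) = 4 \left(2 \left(5 + 12\right)^{2} - 4\right) = 4 \left(2 \cdot 17^{2} - 4\right) = 4 \left(2 \cdot 289 - 4\right) = 4 \left(578 - 4\right) = 4 \cdot 574 = 2296$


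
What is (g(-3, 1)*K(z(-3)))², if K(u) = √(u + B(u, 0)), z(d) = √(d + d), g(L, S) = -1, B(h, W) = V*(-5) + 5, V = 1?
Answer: I*√6 ≈ 2.4495*I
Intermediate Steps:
B(h, W) = 0 (B(h, W) = 1*(-5) + 5 = -5 + 5 = 0)
z(d) = √2*√d (z(d) = √(2*d) = √2*√d)
K(u) = √u (K(u) = √(u + 0) = √u)
(g(-3, 1)*K(z(-3)))² = (-√(√2*√(-3)))² = (-√(√2*(I*√3)))² = (-√(I*√6))² = (-6^(¼)*√I)² = I*√6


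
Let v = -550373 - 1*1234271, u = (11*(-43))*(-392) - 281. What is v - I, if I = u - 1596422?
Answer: -373357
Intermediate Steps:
u = 185135 (u = -473*(-392) - 281 = 185416 - 281 = 185135)
v = -1784644 (v = -550373 - 1234271 = -1784644)
I = -1411287 (I = 185135 - 1596422 = -1411287)
v - I = -1784644 - 1*(-1411287) = -1784644 + 1411287 = -373357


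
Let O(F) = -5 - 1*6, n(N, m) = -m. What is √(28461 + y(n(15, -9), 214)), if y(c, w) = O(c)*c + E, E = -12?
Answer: 45*√14 ≈ 168.37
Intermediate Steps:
O(F) = -11 (O(F) = -5 - 6 = -11)
y(c, w) = -12 - 11*c (y(c, w) = -11*c - 12 = -12 - 11*c)
√(28461 + y(n(15, -9), 214)) = √(28461 + (-12 - (-11)*(-9))) = √(28461 + (-12 - 11*9)) = √(28461 + (-12 - 99)) = √(28461 - 111) = √28350 = 45*√14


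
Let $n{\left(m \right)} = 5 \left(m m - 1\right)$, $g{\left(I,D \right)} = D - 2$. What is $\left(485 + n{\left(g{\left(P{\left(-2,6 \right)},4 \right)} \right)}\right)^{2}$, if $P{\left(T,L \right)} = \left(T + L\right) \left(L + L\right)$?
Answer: $250000$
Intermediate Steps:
$P{\left(T,L \right)} = 2 L \left(L + T\right)$ ($P{\left(T,L \right)} = \left(L + T\right) 2 L = 2 L \left(L + T\right)$)
$g{\left(I,D \right)} = -2 + D$
$n{\left(m \right)} = -5 + 5 m^{2}$ ($n{\left(m \right)} = 5 \left(m^{2} - 1\right) = 5 \left(-1 + m^{2}\right) = -5 + 5 m^{2}$)
$\left(485 + n{\left(g{\left(P{\left(-2,6 \right)},4 \right)} \right)}\right)^{2} = \left(485 - \left(5 - 5 \left(-2 + 4\right)^{2}\right)\right)^{2} = \left(485 - \left(5 - 5 \cdot 2^{2}\right)\right)^{2} = \left(485 + \left(-5 + 5 \cdot 4\right)\right)^{2} = \left(485 + \left(-5 + 20\right)\right)^{2} = \left(485 + 15\right)^{2} = 500^{2} = 250000$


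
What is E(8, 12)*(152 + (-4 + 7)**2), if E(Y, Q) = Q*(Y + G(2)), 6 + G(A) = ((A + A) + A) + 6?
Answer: 27048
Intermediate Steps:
G(A) = 3*A (G(A) = -6 + (((A + A) + A) + 6) = -6 + ((2*A + A) + 6) = -6 + (3*A + 6) = -6 + (6 + 3*A) = 3*A)
E(Y, Q) = Q*(6 + Y) (E(Y, Q) = Q*(Y + 3*2) = Q*(Y + 6) = Q*(6 + Y))
E(8, 12)*(152 + (-4 + 7)**2) = (12*(6 + 8))*(152 + (-4 + 7)**2) = (12*14)*(152 + 3**2) = 168*(152 + 9) = 168*161 = 27048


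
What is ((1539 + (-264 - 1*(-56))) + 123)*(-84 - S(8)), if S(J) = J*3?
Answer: -157032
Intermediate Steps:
S(J) = 3*J
((1539 + (-264 - 1*(-56))) + 123)*(-84 - S(8)) = ((1539 + (-264 - 1*(-56))) + 123)*(-84 - 3*8) = ((1539 + (-264 + 56)) + 123)*(-84 - 1*24) = ((1539 - 208) + 123)*(-84 - 24) = (1331 + 123)*(-108) = 1454*(-108) = -157032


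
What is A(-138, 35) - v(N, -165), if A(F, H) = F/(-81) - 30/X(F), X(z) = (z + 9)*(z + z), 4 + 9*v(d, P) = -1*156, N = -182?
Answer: 1040383/53406 ≈ 19.481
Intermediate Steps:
v(d, P) = -160/9 (v(d, P) = -4/9 + (-1*156)/9 = -4/9 + (1/9)*(-156) = -4/9 - 52/3 = -160/9)
X(z) = 2*z*(9 + z) (X(z) = (9 + z)*(2*z) = 2*z*(9 + z))
A(F, H) = -F/81 - 15/(F*(9 + F)) (A(F, H) = F/(-81) - 30*1/(2*F*(9 + F)) = F*(-1/81) - 15/(F*(9 + F)) = -F/81 - 15/(F*(9 + F)))
A(-138, 35) - v(N, -165) = (1/81)*(-1215 + (-138)**2*(-9 - 1*(-138)))/(-138*(9 - 138)) - 1*(-160/9) = (1/81)*(-1/138)*(-1215 + 19044*(-9 + 138))/(-129) + 160/9 = (1/81)*(-1/138)*(-1/129)*(-1215 + 19044*129) + 160/9 = (1/81)*(-1/138)*(-1/129)*(-1215 + 2456676) + 160/9 = (1/81)*(-1/138)*(-1/129)*2455461 + 160/9 = 90943/53406 + 160/9 = 1040383/53406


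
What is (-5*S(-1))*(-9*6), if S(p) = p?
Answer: -270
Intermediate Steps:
(-5*S(-1))*(-9*6) = (-5*(-1))*(-9*6) = 5*(-54) = -270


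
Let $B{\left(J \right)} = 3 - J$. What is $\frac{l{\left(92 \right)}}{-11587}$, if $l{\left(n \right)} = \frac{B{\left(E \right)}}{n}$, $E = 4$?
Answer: $\frac{1}{1066004} \approx 9.3808 \cdot 10^{-7}$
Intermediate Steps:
$l{\left(n \right)} = - \frac{1}{n}$ ($l{\left(n \right)} = \frac{3 - 4}{n} = - \frac{1}{n}$)
$\frac{l{\left(92 \right)}}{-11587} = \frac{\left(-1\right) \frac{1}{92}}{-11587} = \left(-1\right) \frac{1}{92} \left(- \frac{1}{11587}\right) = \left(- \frac{1}{92}\right) \left(- \frac{1}{11587}\right) = \frac{1}{1066004}$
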